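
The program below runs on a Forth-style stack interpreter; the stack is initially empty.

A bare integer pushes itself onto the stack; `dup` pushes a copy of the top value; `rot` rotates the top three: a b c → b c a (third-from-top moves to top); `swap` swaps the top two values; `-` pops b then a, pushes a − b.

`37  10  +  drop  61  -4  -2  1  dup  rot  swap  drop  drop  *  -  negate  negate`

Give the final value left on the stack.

37     -> 37
10     -> 37 10
+      -> 47
drop   -> (empty)
61     -> 61
-4     -> 61 -4
-2     -> 61 -4 -2
1      -> 61 -4 -2 1
dup    -> 61 -4 -2 1 1
rot    -> 61 -4 1 1 -2
swap   -> 61 -4 1 -2 1
drop   -> 61 -4 1 -2
drop   -> 61 -4 1
*      -> 61 -4
-      -> 65
negate -> -65
negate -> 65

65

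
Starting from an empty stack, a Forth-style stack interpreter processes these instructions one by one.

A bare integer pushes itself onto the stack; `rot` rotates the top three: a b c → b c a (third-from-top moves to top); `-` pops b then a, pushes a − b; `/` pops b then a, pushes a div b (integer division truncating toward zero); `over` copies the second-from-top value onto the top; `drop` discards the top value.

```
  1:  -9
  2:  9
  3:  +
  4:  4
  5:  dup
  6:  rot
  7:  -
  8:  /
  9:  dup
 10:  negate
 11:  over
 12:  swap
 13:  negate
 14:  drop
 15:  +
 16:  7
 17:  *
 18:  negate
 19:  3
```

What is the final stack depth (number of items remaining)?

2

-9      -9
9       -9 9
+       0
4       0 4
dup     0 4 4
rot     4 4 0
-       4 4
/       1
dup     1 1
negate  1 -1
over    1 -1 1
swap    1 1 -1
negate  1 1 1
drop    1 1
+       2
7       2 7
*       14
negate  -14
3       -14 3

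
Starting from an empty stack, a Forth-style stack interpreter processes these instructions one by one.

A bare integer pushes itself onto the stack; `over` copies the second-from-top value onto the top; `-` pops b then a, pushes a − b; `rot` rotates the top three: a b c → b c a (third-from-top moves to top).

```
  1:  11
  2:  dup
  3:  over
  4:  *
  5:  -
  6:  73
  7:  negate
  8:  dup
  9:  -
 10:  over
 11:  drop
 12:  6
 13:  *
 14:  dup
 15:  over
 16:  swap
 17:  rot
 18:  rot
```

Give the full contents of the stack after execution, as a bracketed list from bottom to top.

[-110, 0, 0, 0]

11     → 11
dup    → 11 11
over   → 11 11 11
*      → 11 121
-      → -110
73     → -110 73
negate → -110 -73
dup    → -110 -73 -73
-      → -110 0
over   → -110 0 -110
drop   → -110 0
6      → -110 0 6
*      → -110 0
dup    → -110 0 0
over   → -110 0 0 0
swap   → -110 0 0 0
rot    → -110 0 0 0
rot    → -110 0 0 0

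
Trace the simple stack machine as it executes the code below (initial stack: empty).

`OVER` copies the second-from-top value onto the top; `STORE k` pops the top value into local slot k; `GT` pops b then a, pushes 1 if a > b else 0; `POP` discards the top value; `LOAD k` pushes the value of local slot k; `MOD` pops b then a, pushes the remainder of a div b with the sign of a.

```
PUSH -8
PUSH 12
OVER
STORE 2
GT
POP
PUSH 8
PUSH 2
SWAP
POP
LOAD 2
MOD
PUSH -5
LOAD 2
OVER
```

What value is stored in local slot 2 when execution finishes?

-8

PUSH -8 → -8
PUSH 12 → -8 12
OVER    → -8 12 -8
STORE 2 → -8 12
GT      → 0
POP     → (empty)
PUSH 8  → 8
PUSH 2  → 8 2
SWAP    → 2 8
POP     → 2
LOAD 2  → 2 -8
MOD     → 2
PUSH -5 → 2 -5
LOAD 2  → 2 -5 -8
OVER    → 2 -5 -8 -5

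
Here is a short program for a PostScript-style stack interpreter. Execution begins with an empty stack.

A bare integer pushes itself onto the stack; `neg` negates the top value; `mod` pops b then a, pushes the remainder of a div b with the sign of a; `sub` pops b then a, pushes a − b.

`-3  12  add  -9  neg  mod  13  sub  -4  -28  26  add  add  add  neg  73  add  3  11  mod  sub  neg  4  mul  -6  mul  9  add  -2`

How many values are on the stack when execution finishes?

2

-3   -3
12   -3 12
add  9
-9   9 -9
neg  9 9
mod  0
13   0 13
sub  -13
-4   -13 -4
-28  -13 -4 -28
26   -13 -4 -28 26
add  -13 -4 -2
add  -13 -6
add  -19
neg  19
73   19 73
add  92
3    92 3
11   92 3 11
mod  92 3
sub  89
neg  -89
4    -89 4
mul  -356
-6   -356 -6
mul  2136
9    2136 9
add  2145
-2   2145 -2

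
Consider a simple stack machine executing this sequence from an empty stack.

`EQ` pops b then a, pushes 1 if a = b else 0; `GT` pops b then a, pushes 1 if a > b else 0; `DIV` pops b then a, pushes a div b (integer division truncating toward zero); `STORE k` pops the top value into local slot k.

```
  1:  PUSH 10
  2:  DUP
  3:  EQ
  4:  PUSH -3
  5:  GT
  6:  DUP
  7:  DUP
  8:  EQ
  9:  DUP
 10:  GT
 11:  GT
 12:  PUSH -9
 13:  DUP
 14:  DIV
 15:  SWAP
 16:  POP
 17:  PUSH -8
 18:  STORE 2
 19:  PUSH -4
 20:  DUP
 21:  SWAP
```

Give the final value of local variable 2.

PUSH 10 -> 10
DUP     -> 10 10
EQ      -> 1
PUSH -3 -> 1 -3
GT      -> 1
DUP     -> 1 1
DUP     -> 1 1 1
EQ      -> 1 1
DUP     -> 1 1 1
GT      -> 1 0
GT      -> 1
PUSH -9 -> 1 -9
DUP     -> 1 -9 -9
DIV     -> 1 1
SWAP    -> 1 1
POP     -> 1
PUSH -8 -> 1 -8
STORE 2 -> 1
PUSH -4 -> 1 -4
DUP     -> 1 -4 -4
SWAP    -> 1 -4 -4

-8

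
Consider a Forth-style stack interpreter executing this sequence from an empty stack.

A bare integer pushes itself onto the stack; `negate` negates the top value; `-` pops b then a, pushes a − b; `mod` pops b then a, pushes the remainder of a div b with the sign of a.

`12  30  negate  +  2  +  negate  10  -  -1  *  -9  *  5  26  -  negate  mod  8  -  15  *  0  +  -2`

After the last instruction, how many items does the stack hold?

12     -> [12]
30     -> [12, 30]
negate -> [12, -30]
+      -> [-18]
2      -> [-18, 2]
+      -> [-16]
negate -> [16]
10     -> [16, 10]
-      -> [6]
-1     -> [6, -1]
*      -> [-6]
-9     -> [-6, -9]
*      -> [54]
5      -> [54, 5]
26     -> [54, 5, 26]
-      -> [54, -21]
negate -> [54, 21]
mod    -> [12]
8      -> [12, 8]
-      -> [4]
15     -> [4, 15]
*      -> [60]
0      -> [60, 0]
+      -> [60]
-2     -> [60, -2]

2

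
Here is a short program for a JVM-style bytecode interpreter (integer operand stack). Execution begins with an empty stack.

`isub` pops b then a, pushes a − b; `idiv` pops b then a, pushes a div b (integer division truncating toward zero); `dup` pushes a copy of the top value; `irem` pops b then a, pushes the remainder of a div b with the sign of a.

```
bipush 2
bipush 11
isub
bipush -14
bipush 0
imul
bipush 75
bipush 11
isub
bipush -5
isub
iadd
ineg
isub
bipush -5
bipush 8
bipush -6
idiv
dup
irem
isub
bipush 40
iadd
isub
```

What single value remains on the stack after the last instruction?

25

bipush 2    [2]
bipush 11   [2, 11]
isub        [-9]
bipush -14  [-9, -14]
bipush 0    [-9, -14, 0]
imul        [-9, 0]
bipush 75   [-9, 0, 75]
bipush 11   [-9, 0, 75, 11]
isub        [-9, 0, 64]
bipush -5   [-9, 0, 64, -5]
isub        [-9, 0, 69]
iadd        [-9, 69]
ineg        [-9, -69]
isub        [60]
bipush -5   [60, -5]
bipush 8    [60, -5, 8]
bipush -6   [60, -5, 8, -6]
idiv        [60, -5, -1]
dup         [60, -5, -1, -1]
irem        [60, -5, 0]
isub        [60, -5]
bipush 40   [60, -5, 40]
iadd        [60, 35]
isub        [25]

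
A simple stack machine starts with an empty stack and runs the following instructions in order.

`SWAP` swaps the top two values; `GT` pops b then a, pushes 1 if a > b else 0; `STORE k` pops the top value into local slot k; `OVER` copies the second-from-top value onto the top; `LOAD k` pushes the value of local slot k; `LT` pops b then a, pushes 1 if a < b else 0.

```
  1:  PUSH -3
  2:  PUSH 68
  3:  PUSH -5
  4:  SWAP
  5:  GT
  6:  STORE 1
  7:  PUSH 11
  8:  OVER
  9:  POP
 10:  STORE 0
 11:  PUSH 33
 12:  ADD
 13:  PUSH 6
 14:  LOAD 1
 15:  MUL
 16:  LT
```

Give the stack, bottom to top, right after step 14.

[30, 6, 0]

PUSH -3 → -3
PUSH 68 → -3 68
PUSH -5 → -3 68 -5
SWAP    → -3 -5 68
GT      → -3 0
STORE 1 → -3
PUSH 11 → -3 11
OVER    → -3 11 -3
POP     → -3 11
STORE 0 → -3
PUSH 33 → -3 33
ADD     → 30
PUSH 6  → 30 6
LOAD 1  → 30 6 0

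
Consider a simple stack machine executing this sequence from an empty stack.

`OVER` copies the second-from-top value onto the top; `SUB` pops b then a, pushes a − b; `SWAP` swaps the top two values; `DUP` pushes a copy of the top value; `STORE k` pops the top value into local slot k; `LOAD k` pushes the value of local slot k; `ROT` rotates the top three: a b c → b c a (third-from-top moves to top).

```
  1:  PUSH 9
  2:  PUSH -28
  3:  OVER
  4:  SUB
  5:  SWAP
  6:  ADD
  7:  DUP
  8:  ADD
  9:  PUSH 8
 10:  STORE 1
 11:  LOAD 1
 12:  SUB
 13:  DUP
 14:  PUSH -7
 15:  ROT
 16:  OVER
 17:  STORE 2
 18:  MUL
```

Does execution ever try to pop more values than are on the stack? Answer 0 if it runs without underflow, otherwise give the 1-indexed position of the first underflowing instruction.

PUSH 9    [9]
PUSH -28  [9, -28]
OVER      [9, -28, 9]
SUB       [9, -37]
SWAP      [-37, 9]
ADD       [-28]
DUP       [-28, -28]
ADD       [-56]
PUSH 8    [-56, 8]
STORE 1   [-56]
LOAD 1    [-56, 8]
SUB       [-64]
DUP       [-64, -64]
PUSH -7   [-64, -64, -7]
ROT       [-64, -7, -64]
OVER      [-64, -7, -64, -7]
STORE 2   [-64, -7, -64]
MUL       [-64, 448]

0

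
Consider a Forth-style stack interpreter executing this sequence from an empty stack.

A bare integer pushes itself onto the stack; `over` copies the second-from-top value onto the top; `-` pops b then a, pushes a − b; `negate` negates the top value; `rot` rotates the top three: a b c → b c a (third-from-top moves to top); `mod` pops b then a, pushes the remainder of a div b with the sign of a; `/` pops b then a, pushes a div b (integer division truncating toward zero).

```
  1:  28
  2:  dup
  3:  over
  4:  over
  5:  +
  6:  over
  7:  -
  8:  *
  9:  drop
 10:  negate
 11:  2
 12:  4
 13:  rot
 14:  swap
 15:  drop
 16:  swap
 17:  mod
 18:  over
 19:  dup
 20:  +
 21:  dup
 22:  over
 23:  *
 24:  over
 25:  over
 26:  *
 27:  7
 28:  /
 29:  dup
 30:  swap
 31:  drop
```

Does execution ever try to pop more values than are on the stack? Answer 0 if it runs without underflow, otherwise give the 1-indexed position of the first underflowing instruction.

18

28      28
dup     28 28
over    28 28 28
over    28 28 28 28
+       28 28 56
over    28 28 56 28
-       28 28 28
*       28 784
drop    28
negate  -28
2       -28 2
4       -28 2 4
rot     2 4 -28
swap    2 -28 4
drop    2 -28
swap    -28 2
mod     0
over  — needs 2 operands, stack has 1 → underflow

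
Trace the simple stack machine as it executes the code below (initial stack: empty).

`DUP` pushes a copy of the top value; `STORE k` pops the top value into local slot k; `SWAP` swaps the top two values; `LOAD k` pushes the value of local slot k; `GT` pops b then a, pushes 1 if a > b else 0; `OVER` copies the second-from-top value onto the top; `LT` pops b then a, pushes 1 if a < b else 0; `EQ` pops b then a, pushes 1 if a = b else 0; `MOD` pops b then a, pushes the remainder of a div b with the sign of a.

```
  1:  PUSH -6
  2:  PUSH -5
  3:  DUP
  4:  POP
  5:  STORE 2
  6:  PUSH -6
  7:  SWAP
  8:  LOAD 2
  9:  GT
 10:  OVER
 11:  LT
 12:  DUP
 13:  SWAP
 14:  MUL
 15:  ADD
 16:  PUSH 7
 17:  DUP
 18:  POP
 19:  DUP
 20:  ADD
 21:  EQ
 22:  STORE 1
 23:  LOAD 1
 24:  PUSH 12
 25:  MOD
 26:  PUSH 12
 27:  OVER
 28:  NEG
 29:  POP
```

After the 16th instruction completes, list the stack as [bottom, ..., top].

[-6, 7]

PUSH -6  -6
PUSH -5  -6 -5
DUP      -6 -5 -5
POP      -6 -5
STORE 2  -6
PUSH -6  -6 -6
SWAP     -6 -6
LOAD 2   -6 -6 -5
GT       -6 0
OVER     -6 0 -6
LT       -6 0
DUP      -6 0 0
SWAP     -6 0 0
MUL      -6 0
ADD      -6
PUSH 7   -6 7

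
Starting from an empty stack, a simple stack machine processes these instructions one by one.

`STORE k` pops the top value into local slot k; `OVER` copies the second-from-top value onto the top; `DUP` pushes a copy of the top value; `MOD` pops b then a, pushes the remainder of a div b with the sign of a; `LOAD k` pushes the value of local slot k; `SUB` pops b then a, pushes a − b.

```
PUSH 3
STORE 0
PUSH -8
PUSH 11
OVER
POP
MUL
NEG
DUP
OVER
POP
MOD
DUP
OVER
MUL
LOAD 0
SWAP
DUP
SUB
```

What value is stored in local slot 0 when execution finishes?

3

PUSH 3  -> [3]
STORE 0 -> []
PUSH -8 -> [-8]
PUSH 11 -> [-8, 11]
OVER    -> [-8, 11, -8]
POP     -> [-8, 11]
MUL     -> [-88]
NEG     -> [88]
DUP     -> [88, 88]
OVER    -> [88, 88, 88]
POP     -> [88, 88]
MOD     -> [0]
DUP     -> [0, 0]
OVER    -> [0, 0, 0]
MUL     -> [0, 0]
LOAD 0  -> [0, 0, 3]
SWAP    -> [0, 3, 0]
DUP     -> [0, 3, 0, 0]
SUB     -> [0, 3, 0]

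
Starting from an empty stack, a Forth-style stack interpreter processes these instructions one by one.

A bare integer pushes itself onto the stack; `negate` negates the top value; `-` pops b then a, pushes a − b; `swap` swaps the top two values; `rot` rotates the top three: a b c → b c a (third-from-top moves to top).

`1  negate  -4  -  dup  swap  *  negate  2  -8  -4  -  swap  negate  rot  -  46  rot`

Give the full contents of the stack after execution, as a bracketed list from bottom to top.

[7, 46, -4]

1       1
negate  -1
-4      -1 -4
-       3
dup     3 3
swap    3 3
*       9
negate  -9
2       -9 2
-8      -9 2 -8
-4      -9 2 -8 -4
-       -9 2 -4
swap    -9 -4 2
negate  -9 -4 -2
rot     -4 -2 -9
-       -4 7
46      -4 7 46
rot     7 46 -4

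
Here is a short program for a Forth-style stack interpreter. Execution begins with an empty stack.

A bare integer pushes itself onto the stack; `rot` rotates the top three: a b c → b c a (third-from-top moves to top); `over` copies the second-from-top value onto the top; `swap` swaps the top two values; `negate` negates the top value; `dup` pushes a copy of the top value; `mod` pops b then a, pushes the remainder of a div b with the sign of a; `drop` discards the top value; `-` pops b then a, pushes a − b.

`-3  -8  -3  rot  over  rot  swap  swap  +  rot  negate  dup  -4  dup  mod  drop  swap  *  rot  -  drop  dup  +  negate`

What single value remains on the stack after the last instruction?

-3      [-3]
-8      [-3, -8]
-3      [-3, -8, -3]
rot     [-8, -3, -3]
over    [-8, -3, -3, -3]
rot     [-8, -3, -3, -3]
swap    [-8, -3, -3, -3]
swap    [-8, -3, -3, -3]
+       [-8, -3, -6]
rot     [-3, -6, -8]
negate  [-3, -6, 8]
dup     [-3, -6, 8, 8]
-4      [-3, -6, 8, 8, -4]
dup     [-3, -6, 8, 8, -4, -4]
mod     [-3, -6, 8, 8, 0]
drop    [-3, -6, 8, 8]
swap    [-3, -6, 8, 8]
*       [-3, -6, 64]
rot     [-6, 64, -3]
-       [-6, 67]
drop    [-6]
dup     [-6, -6]
+       [-12]
negate  [12]

12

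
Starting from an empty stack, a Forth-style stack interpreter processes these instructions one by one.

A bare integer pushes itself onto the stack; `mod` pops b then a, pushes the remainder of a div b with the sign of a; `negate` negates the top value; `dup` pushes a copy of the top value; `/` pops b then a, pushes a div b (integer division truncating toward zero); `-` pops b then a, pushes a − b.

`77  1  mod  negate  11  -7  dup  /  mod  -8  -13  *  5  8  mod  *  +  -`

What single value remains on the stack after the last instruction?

77     : [77]
1      : [77, 1]
mod    : [0]
negate : [0]
11     : [0, 11]
-7     : [0, 11, -7]
dup    : [0, 11, -7, -7]
/      : [0, 11, 1]
mod    : [0, 0]
-8     : [0, 0, -8]
-13    : [0, 0, -8, -13]
*      : [0, 0, 104]
5      : [0, 0, 104, 5]
8      : [0, 0, 104, 5, 8]
mod    : [0, 0, 104, 5]
*      : [0, 0, 520]
+      : [0, 520]
-      : [-520]

-520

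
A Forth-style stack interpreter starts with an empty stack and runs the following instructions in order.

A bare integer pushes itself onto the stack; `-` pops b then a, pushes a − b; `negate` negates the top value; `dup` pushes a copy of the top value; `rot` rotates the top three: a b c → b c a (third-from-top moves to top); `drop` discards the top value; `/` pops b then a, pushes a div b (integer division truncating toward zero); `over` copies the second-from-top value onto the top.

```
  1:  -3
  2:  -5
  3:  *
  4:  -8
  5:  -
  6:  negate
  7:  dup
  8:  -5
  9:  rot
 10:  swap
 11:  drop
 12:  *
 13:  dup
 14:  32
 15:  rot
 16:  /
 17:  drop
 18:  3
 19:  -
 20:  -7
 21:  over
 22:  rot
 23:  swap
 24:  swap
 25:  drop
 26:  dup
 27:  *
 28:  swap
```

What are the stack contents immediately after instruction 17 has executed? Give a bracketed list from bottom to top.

-3     -> [-3]
-5     -> [-3, -5]
*      -> [15]
-8     -> [15, -8]
-      -> [23]
negate -> [-23]
dup    -> [-23, -23]
-5     -> [-23, -23, -5]
rot    -> [-23, -5, -23]
swap   -> [-23, -23, -5]
drop   -> [-23, -23]
*      -> [529]
dup    -> [529, 529]
32     -> [529, 529, 32]
rot    -> [529, 32, 529]
/      -> [529, 0]
drop   -> [529]

[529]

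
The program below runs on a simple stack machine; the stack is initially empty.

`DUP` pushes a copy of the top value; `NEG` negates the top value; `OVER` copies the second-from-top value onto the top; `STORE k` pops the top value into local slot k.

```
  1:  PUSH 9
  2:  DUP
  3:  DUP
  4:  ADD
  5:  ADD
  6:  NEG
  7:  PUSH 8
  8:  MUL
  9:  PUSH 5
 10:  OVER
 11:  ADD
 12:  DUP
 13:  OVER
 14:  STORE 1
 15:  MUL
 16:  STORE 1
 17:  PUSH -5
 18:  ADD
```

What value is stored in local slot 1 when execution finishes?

PUSH 9  : 9
DUP     : 9 9
DUP     : 9 9 9
ADD     : 9 18
ADD     : 27
NEG     : -27
PUSH 8  : -27 8
MUL     : -216
PUSH 5  : -216 5
OVER    : -216 5 -216
ADD     : -216 -211
DUP     : -216 -211 -211
OVER    : -216 -211 -211 -211
STORE 1 : -216 -211 -211
MUL     : -216 44521
STORE 1 : -216
PUSH -5 : -216 -5
ADD     : -221

44521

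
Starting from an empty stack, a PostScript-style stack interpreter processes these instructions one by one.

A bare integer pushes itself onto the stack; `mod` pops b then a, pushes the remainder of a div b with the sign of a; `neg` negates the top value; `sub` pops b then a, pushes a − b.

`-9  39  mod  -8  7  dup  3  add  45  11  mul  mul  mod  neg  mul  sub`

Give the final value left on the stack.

-9  → -9
39  → -9 39
mod → -9
-8  → -9 -8
7   → -9 -8 7
dup → -9 -8 7 7
3   → -9 -8 7 7 3
add → -9 -8 7 10
45  → -9 -8 7 10 45
11  → -9 -8 7 10 45 11
mul → -9 -8 7 10 495
mul → -9 -8 7 4950
mod → -9 -8 7
neg → -9 -8 -7
mul → -9 56
sub → -65

-65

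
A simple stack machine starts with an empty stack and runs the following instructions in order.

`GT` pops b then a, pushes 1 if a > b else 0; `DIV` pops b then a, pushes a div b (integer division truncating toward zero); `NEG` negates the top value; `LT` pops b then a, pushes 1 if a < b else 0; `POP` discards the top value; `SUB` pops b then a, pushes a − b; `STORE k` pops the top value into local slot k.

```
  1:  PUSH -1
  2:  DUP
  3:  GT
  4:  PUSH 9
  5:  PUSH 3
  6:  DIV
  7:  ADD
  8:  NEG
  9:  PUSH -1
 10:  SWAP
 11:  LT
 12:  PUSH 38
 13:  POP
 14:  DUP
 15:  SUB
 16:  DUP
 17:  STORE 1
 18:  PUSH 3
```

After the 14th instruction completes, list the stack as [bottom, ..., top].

PUSH -1 → [-1]
DUP     → [-1, -1]
GT      → [0]
PUSH 9  → [0, 9]
PUSH 3  → [0, 9, 3]
DIV     → [0, 3]
ADD     → [3]
NEG     → [-3]
PUSH -1 → [-3, -1]
SWAP    → [-1, -3]
LT      → [0]
PUSH 38 → [0, 38]
POP     → [0]
DUP     → [0, 0]

[0, 0]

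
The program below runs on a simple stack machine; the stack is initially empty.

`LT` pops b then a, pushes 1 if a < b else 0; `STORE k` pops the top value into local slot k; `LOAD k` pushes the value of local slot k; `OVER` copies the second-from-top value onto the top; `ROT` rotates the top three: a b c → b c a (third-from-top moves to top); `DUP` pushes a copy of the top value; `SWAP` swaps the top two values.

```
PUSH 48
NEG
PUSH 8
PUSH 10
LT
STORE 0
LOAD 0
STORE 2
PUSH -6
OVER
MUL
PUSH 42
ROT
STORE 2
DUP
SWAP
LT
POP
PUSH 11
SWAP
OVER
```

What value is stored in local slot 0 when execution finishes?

1

PUSH 48 : 48
NEG     : -48
PUSH 8  : -48 8
PUSH 10 : -48 8 10
LT      : -48 1
STORE 0 : -48
LOAD 0  : -48 1
STORE 2 : -48
PUSH -6 : -48 -6
OVER    : -48 -6 -48
MUL     : -48 288
PUSH 42 : -48 288 42
ROT     : 288 42 -48
STORE 2 : 288 42
DUP     : 288 42 42
SWAP    : 288 42 42
LT      : 288 0
POP     : 288
PUSH 11 : 288 11
SWAP    : 11 288
OVER    : 11 288 11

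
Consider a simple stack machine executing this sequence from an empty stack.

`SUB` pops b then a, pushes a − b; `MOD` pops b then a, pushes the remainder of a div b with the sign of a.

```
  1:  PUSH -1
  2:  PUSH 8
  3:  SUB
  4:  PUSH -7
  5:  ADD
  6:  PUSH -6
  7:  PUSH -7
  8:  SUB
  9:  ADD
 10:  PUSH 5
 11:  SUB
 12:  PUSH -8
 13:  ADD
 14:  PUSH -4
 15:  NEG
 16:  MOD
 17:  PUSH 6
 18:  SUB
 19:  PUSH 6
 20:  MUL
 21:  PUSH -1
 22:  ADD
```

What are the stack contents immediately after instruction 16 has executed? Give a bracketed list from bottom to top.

[0]

PUSH -1 : -1
PUSH 8  : -1 8
SUB     : -9
PUSH -7 : -9 -7
ADD     : -16
PUSH -6 : -16 -6
PUSH -7 : -16 -6 -7
SUB     : -16 1
ADD     : -15
PUSH 5  : -15 5
SUB     : -20
PUSH -8 : -20 -8
ADD     : -28
PUSH -4 : -28 -4
NEG     : -28 4
MOD     : 0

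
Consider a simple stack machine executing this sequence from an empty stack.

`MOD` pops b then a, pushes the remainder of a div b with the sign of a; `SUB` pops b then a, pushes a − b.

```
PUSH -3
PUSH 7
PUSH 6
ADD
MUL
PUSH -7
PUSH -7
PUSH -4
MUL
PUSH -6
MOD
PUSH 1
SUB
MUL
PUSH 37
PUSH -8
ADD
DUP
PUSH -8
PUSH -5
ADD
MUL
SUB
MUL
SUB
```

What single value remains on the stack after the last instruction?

PUSH -3 : -3
PUSH 7  : -3 7
PUSH 6  : -3 7 6
ADD     : -3 13
MUL     : -39
PUSH -7 : -39 -7
PUSH -7 : -39 -7 -7
PUSH -4 : -39 -7 -7 -4
MUL     : -39 -7 28
PUSH -6 : -39 -7 28 -6
MOD     : -39 -7 4
PUSH 1  : -39 -7 4 1
SUB     : -39 -7 3
MUL     : -39 -21
PUSH 37 : -39 -21 37
PUSH -8 : -39 -21 37 -8
ADD     : -39 -21 29
DUP     : -39 -21 29 29
PUSH -8 : -39 -21 29 29 -8
PUSH -5 : -39 -21 29 29 -8 -5
ADD     : -39 -21 29 29 -13
MUL     : -39 -21 29 -377
SUB     : -39 -21 406
MUL     : -39 -8526
SUB     : 8487

8487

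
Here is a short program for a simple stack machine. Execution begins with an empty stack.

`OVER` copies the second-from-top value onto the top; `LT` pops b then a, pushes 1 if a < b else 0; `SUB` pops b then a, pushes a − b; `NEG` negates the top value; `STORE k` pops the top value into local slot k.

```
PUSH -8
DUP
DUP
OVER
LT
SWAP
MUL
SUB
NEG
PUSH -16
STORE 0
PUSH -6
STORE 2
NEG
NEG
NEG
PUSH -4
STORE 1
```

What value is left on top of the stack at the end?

PUSH -8   [-8]
DUP       [-8, -8]
DUP       [-8, -8, -8]
OVER      [-8, -8, -8, -8]
LT        [-8, -8, 0]
SWAP      [-8, 0, -8]
MUL       [-8, 0]
SUB       [-8]
NEG       [8]
PUSH -16  [8, -16]
STORE 0   [8]
PUSH -6   [8, -6]
STORE 2   [8]
NEG       [-8]
NEG       [8]
NEG       [-8]
PUSH -4   [-8, -4]
STORE 1   [-8]

-8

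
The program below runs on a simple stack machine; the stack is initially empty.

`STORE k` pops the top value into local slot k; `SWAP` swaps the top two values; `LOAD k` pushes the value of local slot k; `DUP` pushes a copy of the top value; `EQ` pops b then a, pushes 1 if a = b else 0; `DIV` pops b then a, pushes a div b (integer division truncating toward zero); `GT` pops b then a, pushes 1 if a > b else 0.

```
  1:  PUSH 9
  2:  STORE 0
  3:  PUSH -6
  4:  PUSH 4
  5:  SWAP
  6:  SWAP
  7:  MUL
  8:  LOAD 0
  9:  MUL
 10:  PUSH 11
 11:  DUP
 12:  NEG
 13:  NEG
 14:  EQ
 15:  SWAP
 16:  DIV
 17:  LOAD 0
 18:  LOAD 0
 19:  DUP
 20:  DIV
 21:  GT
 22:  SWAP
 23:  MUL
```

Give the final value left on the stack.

0

PUSH 9  → [9]
STORE 0 → []
PUSH -6 → [-6]
PUSH 4  → [-6, 4]
SWAP    → [4, -6]
SWAP    → [-6, 4]
MUL     → [-24]
LOAD 0  → [-24, 9]
MUL     → [-216]
PUSH 11 → [-216, 11]
DUP     → [-216, 11, 11]
NEG     → [-216, 11, -11]
NEG     → [-216, 11, 11]
EQ      → [-216, 1]
SWAP    → [1, -216]
DIV     → [0]
LOAD 0  → [0, 9]
LOAD 0  → [0, 9, 9]
DUP     → [0, 9, 9, 9]
DIV     → [0, 9, 1]
GT      → [0, 1]
SWAP    → [1, 0]
MUL     → [0]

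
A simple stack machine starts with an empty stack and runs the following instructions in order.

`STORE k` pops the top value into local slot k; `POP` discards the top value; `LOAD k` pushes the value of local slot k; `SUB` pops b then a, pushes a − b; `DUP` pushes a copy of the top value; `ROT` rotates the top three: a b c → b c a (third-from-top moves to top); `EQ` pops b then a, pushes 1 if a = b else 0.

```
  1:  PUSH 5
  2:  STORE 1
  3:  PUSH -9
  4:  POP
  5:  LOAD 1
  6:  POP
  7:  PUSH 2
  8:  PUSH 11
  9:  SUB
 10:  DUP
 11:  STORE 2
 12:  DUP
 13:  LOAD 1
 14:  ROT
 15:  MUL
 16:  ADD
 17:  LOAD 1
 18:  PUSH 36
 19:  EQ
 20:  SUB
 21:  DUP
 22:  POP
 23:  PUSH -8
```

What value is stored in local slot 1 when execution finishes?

5

PUSH 5  → [5]
STORE 1 → []
PUSH -9 → [-9]
POP     → []
LOAD 1  → [5]
POP     → []
PUSH 2  → [2]
PUSH 11 → [2, 11]
SUB     → [-9]
DUP     → [-9, -9]
STORE 2 → [-9]
DUP     → [-9, -9]
LOAD 1  → [-9, -9, 5]
ROT     → [-9, 5, -9]
MUL     → [-9, -45]
ADD     → [-54]
LOAD 1  → [-54, 5]
PUSH 36 → [-54, 5, 36]
EQ      → [-54, 0]
SUB     → [-54]
DUP     → [-54, -54]
POP     → [-54]
PUSH -8 → [-54, -8]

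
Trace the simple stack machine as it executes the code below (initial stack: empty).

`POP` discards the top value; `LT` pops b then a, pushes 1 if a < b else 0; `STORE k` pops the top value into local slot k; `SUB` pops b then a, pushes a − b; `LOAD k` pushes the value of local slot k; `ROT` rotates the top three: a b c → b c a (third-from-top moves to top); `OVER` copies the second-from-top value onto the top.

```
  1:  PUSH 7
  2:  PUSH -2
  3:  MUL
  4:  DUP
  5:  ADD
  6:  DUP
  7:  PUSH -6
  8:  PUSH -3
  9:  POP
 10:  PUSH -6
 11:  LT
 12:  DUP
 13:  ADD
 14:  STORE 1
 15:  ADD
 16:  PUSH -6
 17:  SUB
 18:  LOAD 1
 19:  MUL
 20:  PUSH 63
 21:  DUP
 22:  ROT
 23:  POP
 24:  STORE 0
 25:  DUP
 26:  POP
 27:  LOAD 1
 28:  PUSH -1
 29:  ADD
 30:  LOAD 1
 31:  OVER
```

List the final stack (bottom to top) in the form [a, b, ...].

PUSH 7  -> 7
PUSH -2 -> 7 -2
MUL     -> -14
DUP     -> -14 -14
ADD     -> -28
DUP     -> -28 -28
PUSH -6 -> -28 -28 -6
PUSH -3 -> -28 -28 -6 -3
POP     -> -28 -28 -6
PUSH -6 -> -28 -28 -6 -6
LT      -> -28 -28 0
DUP     -> -28 -28 0 0
ADD     -> -28 -28 0
STORE 1 -> -28 -28
ADD     -> -56
PUSH -6 -> -56 -6
SUB     -> -50
LOAD 1  -> -50 0
MUL     -> 0
PUSH 63 -> 0 63
DUP     -> 0 63 63
ROT     -> 63 63 0
POP     -> 63 63
STORE 0 -> 63
DUP     -> 63 63
POP     -> 63
LOAD 1  -> 63 0
PUSH -1 -> 63 0 -1
ADD     -> 63 -1
LOAD 1  -> 63 -1 0
OVER    -> 63 -1 0 -1

[63, -1, 0, -1]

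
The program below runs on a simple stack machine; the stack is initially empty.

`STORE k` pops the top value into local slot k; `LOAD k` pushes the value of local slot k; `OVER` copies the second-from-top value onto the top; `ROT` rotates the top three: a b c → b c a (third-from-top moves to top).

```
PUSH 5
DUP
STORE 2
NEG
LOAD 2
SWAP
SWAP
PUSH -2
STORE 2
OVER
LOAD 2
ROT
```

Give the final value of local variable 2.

PUSH 5  : [5]
DUP     : [5, 5]
STORE 2 : [5]
NEG     : [-5]
LOAD 2  : [-5, 5]
SWAP    : [5, -5]
SWAP    : [-5, 5]
PUSH -2 : [-5, 5, -2]
STORE 2 : [-5, 5]
OVER    : [-5, 5, -5]
LOAD 2  : [-5, 5, -5, -2]
ROT     : [-5, -5, -2, 5]

-2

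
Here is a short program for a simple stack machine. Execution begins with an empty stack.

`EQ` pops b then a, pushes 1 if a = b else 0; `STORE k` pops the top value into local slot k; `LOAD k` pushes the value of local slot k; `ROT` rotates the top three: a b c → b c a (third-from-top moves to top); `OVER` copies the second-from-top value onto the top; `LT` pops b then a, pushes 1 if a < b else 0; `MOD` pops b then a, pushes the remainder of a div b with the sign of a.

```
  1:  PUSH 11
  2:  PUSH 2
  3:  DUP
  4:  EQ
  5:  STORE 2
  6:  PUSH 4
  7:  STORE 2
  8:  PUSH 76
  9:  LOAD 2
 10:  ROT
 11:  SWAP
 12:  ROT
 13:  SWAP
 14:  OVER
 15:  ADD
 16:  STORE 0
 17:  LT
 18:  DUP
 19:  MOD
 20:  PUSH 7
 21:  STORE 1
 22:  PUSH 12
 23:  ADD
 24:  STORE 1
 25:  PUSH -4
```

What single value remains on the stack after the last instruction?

PUSH 11  [11]
PUSH 2   [11, 2]
DUP      [11, 2, 2]
EQ       [11, 1]
STORE 2  [11]
PUSH 4   [11, 4]
STORE 2  [11]
PUSH 76  [11, 76]
LOAD 2   [11, 76, 4]
ROT      [76, 4, 11]
SWAP     [76, 11, 4]
ROT      [11, 4, 76]
SWAP     [11, 76, 4]
OVER     [11, 76, 4, 76]
ADD      [11, 76, 80]
STORE 0  [11, 76]
LT       [1]
DUP      [1, 1]
MOD      [0]
PUSH 7   [0, 7]
STORE 1  [0]
PUSH 12  [0, 12]
ADD      [12]
STORE 1  []
PUSH -4  [-4]

-4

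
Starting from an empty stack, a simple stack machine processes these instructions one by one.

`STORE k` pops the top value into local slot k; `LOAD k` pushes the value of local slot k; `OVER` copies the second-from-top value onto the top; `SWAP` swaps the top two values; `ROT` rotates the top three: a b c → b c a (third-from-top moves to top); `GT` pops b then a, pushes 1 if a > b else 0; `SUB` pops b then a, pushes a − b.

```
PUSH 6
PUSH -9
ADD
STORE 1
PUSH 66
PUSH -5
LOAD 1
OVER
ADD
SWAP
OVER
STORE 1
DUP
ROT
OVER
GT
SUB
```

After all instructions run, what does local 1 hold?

-8

PUSH 6  → [6]
PUSH -9 → [6, -9]
ADD     → [-3]
STORE 1 → []
PUSH 66 → [66]
PUSH -5 → [66, -5]
LOAD 1  → [66, -5, -3]
OVER    → [66, -5, -3, -5]
ADD     → [66, -5, -8]
SWAP    → [66, -8, -5]
OVER    → [66, -8, -5, -8]
STORE 1 → [66, -8, -5]
DUP     → [66, -8, -5, -5]
ROT     → [66, -5, -5, -8]
OVER    → [66, -5, -5, -8, -5]
GT      → [66, -5, -5, 0]
SUB     → [66, -5, -5]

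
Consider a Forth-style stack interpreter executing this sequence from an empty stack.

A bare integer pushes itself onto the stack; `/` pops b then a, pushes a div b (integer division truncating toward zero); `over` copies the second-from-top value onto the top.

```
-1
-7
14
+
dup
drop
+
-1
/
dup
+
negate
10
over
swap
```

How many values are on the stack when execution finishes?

3

-1     : -1
-7     : -1 -7
14     : -1 -7 14
+      : -1 7
dup    : -1 7 7
drop   : -1 7
+      : 6
-1     : 6 -1
/      : -6
dup    : -6 -6
+      : -12
negate : 12
10     : 12 10
over   : 12 10 12
swap   : 12 12 10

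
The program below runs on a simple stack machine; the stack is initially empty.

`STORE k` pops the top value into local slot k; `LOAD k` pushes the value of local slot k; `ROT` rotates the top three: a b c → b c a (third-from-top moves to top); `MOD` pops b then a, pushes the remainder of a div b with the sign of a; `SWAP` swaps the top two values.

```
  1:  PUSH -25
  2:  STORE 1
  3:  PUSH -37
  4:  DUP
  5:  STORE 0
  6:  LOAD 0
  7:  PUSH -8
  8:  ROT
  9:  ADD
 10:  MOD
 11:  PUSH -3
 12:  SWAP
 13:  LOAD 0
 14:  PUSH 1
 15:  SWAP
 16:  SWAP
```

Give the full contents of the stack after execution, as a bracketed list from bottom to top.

PUSH -25  -25
STORE 1   (empty)
PUSH -37  -37
DUP       -37 -37
STORE 0   -37
LOAD 0    -37 -37
PUSH -8   -37 -37 -8
ROT       -37 -8 -37
ADD       -37 -45
MOD       -37
PUSH -3   -37 -3
SWAP      -3 -37
LOAD 0    -3 -37 -37
PUSH 1    -3 -37 -37 1
SWAP      -3 -37 1 -37
SWAP      -3 -37 -37 1

[-3, -37, -37, 1]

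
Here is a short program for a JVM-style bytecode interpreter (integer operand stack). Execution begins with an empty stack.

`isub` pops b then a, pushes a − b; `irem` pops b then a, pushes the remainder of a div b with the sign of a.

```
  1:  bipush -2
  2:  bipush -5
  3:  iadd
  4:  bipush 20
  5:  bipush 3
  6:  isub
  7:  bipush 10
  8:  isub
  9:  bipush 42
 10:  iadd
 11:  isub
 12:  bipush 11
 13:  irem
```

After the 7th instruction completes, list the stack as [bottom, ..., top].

[-7, 17, 10]

bipush -2 : -2
bipush -5 : -2 -5
iadd      : -7
bipush 20 : -7 20
bipush 3  : -7 20 3
isub      : -7 17
bipush 10 : -7 17 10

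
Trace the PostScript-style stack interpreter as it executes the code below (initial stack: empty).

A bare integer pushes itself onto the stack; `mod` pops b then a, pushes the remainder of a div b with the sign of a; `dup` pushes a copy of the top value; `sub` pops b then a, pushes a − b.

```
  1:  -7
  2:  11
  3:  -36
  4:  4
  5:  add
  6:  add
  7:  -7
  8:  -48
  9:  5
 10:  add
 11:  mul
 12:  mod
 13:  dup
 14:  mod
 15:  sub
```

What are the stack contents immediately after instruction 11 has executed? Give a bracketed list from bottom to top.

[-7, -21, 301]

-7   -7
11   -7 11
-36  -7 11 -36
4    -7 11 -36 4
add  -7 11 -32
add  -7 -21
-7   -7 -21 -7
-48  -7 -21 -7 -48
5    -7 -21 -7 -48 5
add  -7 -21 -7 -43
mul  -7 -21 301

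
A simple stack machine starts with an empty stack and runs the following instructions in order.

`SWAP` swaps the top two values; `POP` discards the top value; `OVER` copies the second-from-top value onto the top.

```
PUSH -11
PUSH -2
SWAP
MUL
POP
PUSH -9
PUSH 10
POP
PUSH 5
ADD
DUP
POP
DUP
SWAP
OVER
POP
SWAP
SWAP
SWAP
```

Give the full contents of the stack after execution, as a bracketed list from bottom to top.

[-4, -4]

PUSH -11 -> -11
PUSH -2  -> -11 -2
SWAP     -> -2 -11
MUL      -> 22
POP      -> (empty)
PUSH -9  -> -9
PUSH 10  -> -9 10
POP      -> -9
PUSH 5   -> -9 5
ADD      -> -4
DUP      -> -4 -4
POP      -> -4
DUP      -> -4 -4
SWAP     -> -4 -4
OVER     -> -4 -4 -4
POP      -> -4 -4
SWAP     -> -4 -4
SWAP     -> -4 -4
SWAP     -> -4 -4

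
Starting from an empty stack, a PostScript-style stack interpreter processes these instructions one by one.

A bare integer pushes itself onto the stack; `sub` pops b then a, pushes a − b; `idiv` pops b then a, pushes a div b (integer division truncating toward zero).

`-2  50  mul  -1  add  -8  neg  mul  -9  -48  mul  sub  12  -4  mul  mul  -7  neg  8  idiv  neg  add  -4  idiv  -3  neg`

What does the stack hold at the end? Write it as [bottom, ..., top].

[-14880, 3]

-2    -2
50    -2 50
mul   -100
-1    -100 -1
add   -101
-8    -101 -8
neg   -101 8
mul   -808
-9    -808 -9
-48   -808 -9 -48
mul   -808 432
sub   -1240
12    -1240 12
-4    -1240 12 -4
mul   -1240 -48
mul   59520
-7    59520 -7
neg   59520 7
8     59520 7 8
idiv  59520 0
neg   59520 0
add   59520
-4    59520 -4
idiv  -14880
-3    -14880 -3
neg   -14880 3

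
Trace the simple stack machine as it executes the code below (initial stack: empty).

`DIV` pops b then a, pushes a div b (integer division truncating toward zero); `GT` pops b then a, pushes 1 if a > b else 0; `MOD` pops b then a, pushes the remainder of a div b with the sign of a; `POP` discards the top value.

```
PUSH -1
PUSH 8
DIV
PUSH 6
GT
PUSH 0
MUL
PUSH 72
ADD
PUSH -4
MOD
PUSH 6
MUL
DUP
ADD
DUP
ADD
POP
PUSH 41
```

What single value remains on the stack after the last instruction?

41

PUSH -1 : -1
PUSH 8  : -1 8
DIV     : 0
PUSH 6  : 0 6
GT      : 0
PUSH 0  : 0 0
MUL     : 0
PUSH 72 : 0 72
ADD     : 72
PUSH -4 : 72 -4
MOD     : 0
PUSH 6  : 0 6
MUL     : 0
DUP     : 0 0
ADD     : 0
DUP     : 0 0
ADD     : 0
POP     : (empty)
PUSH 41 : 41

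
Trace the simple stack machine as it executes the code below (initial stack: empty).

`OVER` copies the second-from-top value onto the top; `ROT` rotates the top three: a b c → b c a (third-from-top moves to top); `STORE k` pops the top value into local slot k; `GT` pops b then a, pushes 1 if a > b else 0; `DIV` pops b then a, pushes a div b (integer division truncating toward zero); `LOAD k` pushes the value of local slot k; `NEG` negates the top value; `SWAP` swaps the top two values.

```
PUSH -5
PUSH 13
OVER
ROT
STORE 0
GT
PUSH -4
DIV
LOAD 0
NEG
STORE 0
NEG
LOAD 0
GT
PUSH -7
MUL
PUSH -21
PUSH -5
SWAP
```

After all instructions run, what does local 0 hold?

5

PUSH -5   [-5]
PUSH 13   [-5, 13]
OVER      [-5, 13, -5]
ROT       [13, -5, -5]
STORE 0   [13, -5]
GT        [1]
PUSH -4   [1, -4]
DIV       [0]
LOAD 0    [0, -5]
NEG       [0, 5]
STORE 0   [0]
NEG       [0]
LOAD 0    [0, 5]
GT        [0]
PUSH -7   [0, -7]
MUL       [0]
PUSH -21  [0, -21]
PUSH -5   [0, -21, -5]
SWAP      [0, -5, -21]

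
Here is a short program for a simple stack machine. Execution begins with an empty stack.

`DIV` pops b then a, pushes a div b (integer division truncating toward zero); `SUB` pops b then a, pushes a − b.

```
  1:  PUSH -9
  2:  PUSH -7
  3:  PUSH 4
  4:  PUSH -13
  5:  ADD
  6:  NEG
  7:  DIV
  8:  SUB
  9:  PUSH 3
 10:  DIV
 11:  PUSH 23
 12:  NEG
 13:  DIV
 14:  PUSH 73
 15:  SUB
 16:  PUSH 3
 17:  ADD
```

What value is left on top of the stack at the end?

-70

PUSH -9  → -9
PUSH -7  → -9 -7
PUSH 4   → -9 -7 4
PUSH -13 → -9 -7 4 -13
ADD      → -9 -7 -9
NEG      → -9 -7 9
DIV      → -9 0
SUB      → -9
PUSH 3   → -9 3
DIV      → -3
PUSH 23  → -3 23
NEG      → -3 -23
DIV      → 0
PUSH 73  → 0 73
SUB      → -73
PUSH 3   → -73 3
ADD      → -70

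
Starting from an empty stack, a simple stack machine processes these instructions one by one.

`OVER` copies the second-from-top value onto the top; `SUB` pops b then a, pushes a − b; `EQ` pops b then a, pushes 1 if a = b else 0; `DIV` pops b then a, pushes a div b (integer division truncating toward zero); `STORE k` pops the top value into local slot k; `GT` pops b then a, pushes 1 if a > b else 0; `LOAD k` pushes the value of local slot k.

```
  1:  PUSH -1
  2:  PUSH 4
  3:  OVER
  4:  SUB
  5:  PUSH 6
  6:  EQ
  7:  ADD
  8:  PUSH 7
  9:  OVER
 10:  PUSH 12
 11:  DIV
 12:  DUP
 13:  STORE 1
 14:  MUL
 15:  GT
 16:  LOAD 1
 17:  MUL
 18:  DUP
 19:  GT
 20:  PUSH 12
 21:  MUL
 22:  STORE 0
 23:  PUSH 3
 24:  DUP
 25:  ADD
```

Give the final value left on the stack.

6

PUSH -1 : [-1]
PUSH 4  : [-1, 4]
OVER    : [-1, 4, -1]
SUB     : [-1, 5]
PUSH 6  : [-1, 5, 6]
EQ      : [-1, 0]
ADD     : [-1]
PUSH 7  : [-1, 7]
OVER    : [-1, 7, -1]
PUSH 12 : [-1, 7, -1, 12]
DIV     : [-1, 7, 0]
DUP     : [-1, 7, 0, 0]
STORE 1 : [-1, 7, 0]
MUL     : [-1, 0]
GT      : [0]
LOAD 1  : [0, 0]
MUL     : [0]
DUP     : [0, 0]
GT      : [0]
PUSH 12 : [0, 12]
MUL     : [0]
STORE 0 : []
PUSH 3  : [3]
DUP     : [3, 3]
ADD     : [6]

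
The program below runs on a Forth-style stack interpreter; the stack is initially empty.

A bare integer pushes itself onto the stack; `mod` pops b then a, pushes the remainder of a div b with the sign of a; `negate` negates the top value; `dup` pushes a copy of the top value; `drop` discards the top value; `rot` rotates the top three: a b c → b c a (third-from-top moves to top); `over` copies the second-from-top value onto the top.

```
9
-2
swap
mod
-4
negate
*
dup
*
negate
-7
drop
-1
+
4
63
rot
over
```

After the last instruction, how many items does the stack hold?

4

9      -> 9
-2     -> 9 -2
swap   -> -2 9
mod    -> -2
-4     -> -2 -4
negate -> -2 4
*      -> -8
dup    -> -8 -8
*      -> 64
negate -> -64
-7     -> -64 -7
drop   -> -64
-1     -> -64 -1
+      -> -65
4      -> -65 4
63     -> -65 4 63
rot    -> 4 63 -65
over   -> 4 63 -65 63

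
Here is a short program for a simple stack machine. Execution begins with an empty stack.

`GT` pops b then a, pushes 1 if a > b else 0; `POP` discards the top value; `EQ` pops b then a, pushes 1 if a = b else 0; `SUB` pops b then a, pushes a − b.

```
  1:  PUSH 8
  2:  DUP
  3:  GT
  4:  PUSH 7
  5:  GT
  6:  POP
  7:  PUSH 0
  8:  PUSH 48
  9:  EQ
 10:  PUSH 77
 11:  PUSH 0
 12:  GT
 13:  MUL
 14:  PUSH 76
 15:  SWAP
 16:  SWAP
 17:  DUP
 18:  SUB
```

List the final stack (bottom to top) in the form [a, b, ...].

PUSH 8  : [8]
DUP     : [8, 8]
GT      : [0]
PUSH 7  : [0, 7]
GT      : [0]
POP     : []
PUSH 0  : [0]
PUSH 48 : [0, 48]
EQ      : [0]
PUSH 77 : [0, 77]
PUSH 0  : [0, 77, 0]
GT      : [0, 1]
MUL     : [0]
PUSH 76 : [0, 76]
SWAP    : [76, 0]
SWAP    : [0, 76]
DUP     : [0, 76, 76]
SUB     : [0, 0]

[0, 0]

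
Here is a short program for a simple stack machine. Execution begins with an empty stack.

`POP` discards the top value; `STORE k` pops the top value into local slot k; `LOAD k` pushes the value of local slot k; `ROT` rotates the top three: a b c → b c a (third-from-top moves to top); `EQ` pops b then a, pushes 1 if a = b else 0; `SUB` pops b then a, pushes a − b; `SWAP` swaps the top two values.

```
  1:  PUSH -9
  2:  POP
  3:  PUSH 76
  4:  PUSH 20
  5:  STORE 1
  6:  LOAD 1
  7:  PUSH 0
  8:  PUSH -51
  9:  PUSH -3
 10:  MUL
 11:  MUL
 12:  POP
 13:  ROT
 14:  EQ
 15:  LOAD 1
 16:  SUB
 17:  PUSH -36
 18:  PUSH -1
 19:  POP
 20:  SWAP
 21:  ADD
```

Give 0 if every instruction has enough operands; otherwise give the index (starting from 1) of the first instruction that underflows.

13

PUSH -9   -9
POP       (empty)
PUSH 76   76
PUSH 20   76 20
STORE 1   76
LOAD 1    76 20
PUSH 0    76 20 0
PUSH -51  76 20 0 -51
PUSH -3   76 20 0 -51 -3
MUL       76 20 0 153
MUL       76 20 0
POP       76 20
ROT  — needs 3 operands, stack has 2 → underflow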